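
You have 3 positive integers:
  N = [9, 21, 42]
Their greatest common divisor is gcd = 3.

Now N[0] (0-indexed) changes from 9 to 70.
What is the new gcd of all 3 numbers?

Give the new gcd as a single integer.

Numbers: [9, 21, 42], gcd = 3
Change: index 0, 9 -> 70
gcd of the OTHER numbers (without index 0): gcd([21, 42]) = 21
New gcd = gcd(g_others, new_val) = gcd(21, 70) = 7

Answer: 7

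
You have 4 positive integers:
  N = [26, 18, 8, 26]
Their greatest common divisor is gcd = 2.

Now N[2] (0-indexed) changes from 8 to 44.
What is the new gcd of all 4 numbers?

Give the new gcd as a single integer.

Numbers: [26, 18, 8, 26], gcd = 2
Change: index 2, 8 -> 44
gcd of the OTHER numbers (without index 2): gcd([26, 18, 26]) = 2
New gcd = gcd(g_others, new_val) = gcd(2, 44) = 2

Answer: 2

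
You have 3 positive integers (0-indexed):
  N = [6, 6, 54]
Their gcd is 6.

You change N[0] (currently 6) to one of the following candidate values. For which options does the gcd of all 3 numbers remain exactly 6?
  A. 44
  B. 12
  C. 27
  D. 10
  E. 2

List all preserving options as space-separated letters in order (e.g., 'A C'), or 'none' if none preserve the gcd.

Answer: B

Derivation:
Old gcd = 6; gcd of others (without N[0]) = 6
New gcd for candidate v: gcd(6, v). Preserves old gcd iff gcd(6, v) = 6.
  Option A: v=44, gcd(6,44)=2 -> changes
  Option B: v=12, gcd(6,12)=6 -> preserves
  Option C: v=27, gcd(6,27)=3 -> changes
  Option D: v=10, gcd(6,10)=2 -> changes
  Option E: v=2, gcd(6,2)=2 -> changes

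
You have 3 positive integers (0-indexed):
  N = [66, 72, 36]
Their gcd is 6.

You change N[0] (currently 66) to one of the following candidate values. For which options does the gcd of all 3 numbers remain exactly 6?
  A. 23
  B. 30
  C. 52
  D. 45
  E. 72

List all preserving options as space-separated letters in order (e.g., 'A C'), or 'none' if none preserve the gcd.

Answer: B

Derivation:
Old gcd = 6; gcd of others (without N[0]) = 36
New gcd for candidate v: gcd(36, v). Preserves old gcd iff gcd(36, v) = 6.
  Option A: v=23, gcd(36,23)=1 -> changes
  Option B: v=30, gcd(36,30)=6 -> preserves
  Option C: v=52, gcd(36,52)=4 -> changes
  Option D: v=45, gcd(36,45)=9 -> changes
  Option E: v=72, gcd(36,72)=36 -> changes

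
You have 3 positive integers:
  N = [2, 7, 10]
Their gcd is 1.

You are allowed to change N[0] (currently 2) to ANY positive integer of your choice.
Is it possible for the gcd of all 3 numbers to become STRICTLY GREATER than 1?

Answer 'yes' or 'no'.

Current gcd = 1
gcd of all OTHER numbers (without N[0]=2): gcd([7, 10]) = 1
The new gcd after any change is gcd(1, new_value).
This can be at most 1.
Since 1 = old gcd 1, the gcd can only stay the same or decrease.

Answer: no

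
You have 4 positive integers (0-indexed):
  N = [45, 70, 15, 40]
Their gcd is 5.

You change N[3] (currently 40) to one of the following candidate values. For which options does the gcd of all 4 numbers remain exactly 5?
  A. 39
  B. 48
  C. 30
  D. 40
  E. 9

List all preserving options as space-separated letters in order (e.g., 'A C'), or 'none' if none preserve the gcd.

Old gcd = 5; gcd of others (without N[3]) = 5
New gcd for candidate v: gcd(5, v). Preserves old gcd iff gcd(5, v) = 5.
  Option A: v=39, gcd(5,39)=1 -> changes
  Option B: v=48, gcd(5,48)=1 -> changes
  Option C: v=30, gcd(5,30)=5 -> preserves
  Option D: v=40, gcd(5,40)=5 -> preserves
  Option E: v=9, gcd(5,9)=1 -> changes

Answer: C D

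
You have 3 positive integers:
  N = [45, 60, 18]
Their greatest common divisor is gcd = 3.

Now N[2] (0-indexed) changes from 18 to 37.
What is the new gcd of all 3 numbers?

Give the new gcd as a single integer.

Numbers: [45, 60, 18], gcd = 3
Change: index 2, 18 -> 37
gcd of the OTHER numbers (without index 2): gcd([45, 60]) = 15
New gcd = gcd(g_others, new_val) = gcd(15, 37) = 1

Answer: 1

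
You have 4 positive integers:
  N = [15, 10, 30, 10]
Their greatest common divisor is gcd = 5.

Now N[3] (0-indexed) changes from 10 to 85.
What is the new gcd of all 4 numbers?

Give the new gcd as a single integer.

Answer: 5

Derivation:
Numbers: [15, 10, 30, 10], gcd = 5
Change: index 3, 10 -> 85
gcd of the OTHER numbers (without index 3): gcd([15, 10, 30]) = 5
New gcd = gcd(g_others, new_val) = gcd(5, 85) = 5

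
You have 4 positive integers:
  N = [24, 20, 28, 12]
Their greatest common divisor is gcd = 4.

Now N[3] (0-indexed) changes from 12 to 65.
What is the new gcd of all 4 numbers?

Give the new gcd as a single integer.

Numbers: [24, 20, 28, 12], gcd = 4
Change: index 3, 12 -> 65
gcd of the OTHER numbers (without index 3): gcd([24, 20, 28]) = 4
New gcd = gcd(g_others, new_val) = gcd(4, 65) = 1

Answer: 1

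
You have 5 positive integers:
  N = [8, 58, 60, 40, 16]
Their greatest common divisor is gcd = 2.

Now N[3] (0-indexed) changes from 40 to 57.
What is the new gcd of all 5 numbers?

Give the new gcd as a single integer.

Answer: 1

Derivation:
Numbers: [8, 58, 60, 40, 16], gcd = 2
Change: index 3, 40 -> 57
gcd of the OTHER numbers (without index 3): gcd([8, 58, 60, 16]) = 2
New gcd = gcd(g_others, new_val) = gcd(2, 57) = 1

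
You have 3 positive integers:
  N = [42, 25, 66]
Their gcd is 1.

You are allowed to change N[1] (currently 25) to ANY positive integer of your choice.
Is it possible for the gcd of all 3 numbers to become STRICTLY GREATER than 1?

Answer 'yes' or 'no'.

Current gcd = 1
gcd of all OTHER numbers (without N[1]=25): gcd([42, 66]) = 6
The new gcd after any change is gcd(6, new_value).
This can be at most 6.
Since 6 > old gcd 1, the gcd CAN increase (e.g., set N[1] = 6).

Answer: yes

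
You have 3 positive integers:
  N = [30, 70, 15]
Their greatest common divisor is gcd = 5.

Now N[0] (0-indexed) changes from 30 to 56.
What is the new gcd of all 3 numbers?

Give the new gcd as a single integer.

Numbers: [30, 70, 15], gcd = 5
Change: index 0, 30 -> 56
gcd of the OTHER numbers (without index 0): gcd([70, 15]) = 5
New gcd = gcd(g_others, new_val) = gcd(5, 56) = 1

Answer: 1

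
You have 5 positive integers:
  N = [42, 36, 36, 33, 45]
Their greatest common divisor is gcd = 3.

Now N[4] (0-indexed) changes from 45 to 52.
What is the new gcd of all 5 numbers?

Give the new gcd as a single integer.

Numbers: [42, 36, 36, 33, 45], gcd = 3
Change: index 4, 45 -> 52
gcd of the OTHER numbers (without index 4): gcd([42, 36, 36, 33]) = 3
New gcd = gcd(g_others, new_val) = gcd(3, 52) = 1

Answer: 1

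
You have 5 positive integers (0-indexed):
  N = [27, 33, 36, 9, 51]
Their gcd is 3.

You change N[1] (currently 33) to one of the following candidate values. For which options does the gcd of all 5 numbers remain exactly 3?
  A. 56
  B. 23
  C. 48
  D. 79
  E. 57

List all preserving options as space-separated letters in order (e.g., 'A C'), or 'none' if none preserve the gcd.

Old gcd = 3; gcd of others (without N[1]) = 3
New gcd for candidate v: gcd(3, v). Preserves old gcd iff gcd(3, v) = 3.
  Option A: v=56, gcd(3,56)=1 -> changes
  Option B: v=23, gcd(3,23)=1 -> changes
  Option C: v=48, gcd(3,48)=3 -> preserves
  Option D: v=79, gcd(3,79)=1 -> changes
  Option E: v=57, gcd(3,57)=3 -> preserves

Answer: C E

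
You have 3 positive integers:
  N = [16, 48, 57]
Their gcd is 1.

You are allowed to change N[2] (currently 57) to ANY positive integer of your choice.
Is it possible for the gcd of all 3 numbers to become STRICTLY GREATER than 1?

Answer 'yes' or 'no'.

Current gcd = 1
gcd of all OTHER numbers (without N[2]=57): gcd([16, 48]) = 16
The new gcd after any change is gcd(16, new_value).
This can be at most 16.
Since 16 > old gcd 1, the gcd CAN increase (e.g., set N[2] = 16).

Answer: yes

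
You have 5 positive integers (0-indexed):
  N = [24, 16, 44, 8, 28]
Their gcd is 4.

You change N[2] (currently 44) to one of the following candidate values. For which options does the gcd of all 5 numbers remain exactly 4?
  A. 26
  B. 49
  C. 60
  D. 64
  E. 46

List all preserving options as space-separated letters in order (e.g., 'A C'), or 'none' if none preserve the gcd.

Answer: C D

Derivation:
Old gcd = 4; gcd of others (without N[2]) = 4
New gcd for candidate v: gcd(4, v). Preserves old gcd iff gcd(4, v) = 4.
  Option A: v=26, gcd(4,26)=2 -> changes
  Option B: v=49, gcd(4,49)=1 -> changes
  Option C: v=60, gcd(4,60)=4 -> preserves
  Option D: v=64, gcd(4,64)=4 -> preserves
  Option E: v=46, gcd(4,46)=2 -> changes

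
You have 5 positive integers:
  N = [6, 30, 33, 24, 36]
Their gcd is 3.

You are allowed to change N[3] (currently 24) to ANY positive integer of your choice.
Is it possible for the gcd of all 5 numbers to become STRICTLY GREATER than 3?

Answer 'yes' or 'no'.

Answer: no

Derivation:
Current gcd = 3
gcd of all OTHER numbers (without N[3]=24): gcd([6, 30, 33, 36]) = 3
The new gcd after any change is gcd(3, new_value).
This can be at most 3.
Since 3 = old gcd 3, the gcd can only stay the same or decrease.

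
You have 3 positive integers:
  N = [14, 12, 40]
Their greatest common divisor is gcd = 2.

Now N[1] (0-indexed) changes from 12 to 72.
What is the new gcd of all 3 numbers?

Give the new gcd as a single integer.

Numbers: [14, 12, 40], gcd = 2
Change: index 1, 12 -> 72
gcd of the OTHER numbers (without index 1): gcd([14, 40]) = 2
New gcd = gcd(g_others, new_val) = gcd(2, 72) = 2

Answer: 2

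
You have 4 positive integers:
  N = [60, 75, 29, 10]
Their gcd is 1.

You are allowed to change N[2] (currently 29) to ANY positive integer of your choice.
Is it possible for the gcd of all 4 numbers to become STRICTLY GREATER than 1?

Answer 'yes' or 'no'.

Current gcd = 1
gcd of all OTHER numbers (without N[2]=29): gcd([60, 75, 10]) = 5
The new gcd after any change is gcd(5, new_value).
This can be at most 5.
Since 5 > old gcd 1, the gcd CAN increase (e.g., set N[2] = 5).

Answer: yes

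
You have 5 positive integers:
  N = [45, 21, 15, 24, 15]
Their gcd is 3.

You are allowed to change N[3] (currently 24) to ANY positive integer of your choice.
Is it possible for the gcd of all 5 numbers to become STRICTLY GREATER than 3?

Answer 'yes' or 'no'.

Current gcd = 3
gcd of all OTHER numbers (without N[3]=24): gcd([45, 21, 15, 15]) = 3
The new gcd after any change is gcd(3, new_value).
This can be at most 3.
Since 3 = old gcd 3, the gcd can only stay the same or decrease.

Answer: no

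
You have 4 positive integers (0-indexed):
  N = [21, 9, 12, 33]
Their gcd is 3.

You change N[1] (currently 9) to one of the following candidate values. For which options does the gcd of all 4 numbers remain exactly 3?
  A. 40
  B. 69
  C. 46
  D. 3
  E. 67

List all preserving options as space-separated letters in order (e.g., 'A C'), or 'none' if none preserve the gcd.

Old gcd = 3; gcd of others (without N[1]) = 3
New gcd for candidate v: gcd(3, v). Preserves old gcd iff gcd(3, v) = 3.
  Option A: v=40, gcd(3,40)=1 -> changes
  Option B: v=69, gcd(3,69)=3 -> preserves
  Option C: v=46, gcd(3,46)=1 -> changes
  Option D: v=3, gcd(3,3)=3 -> preserves
  Option E: v=67, gcd(3,67)=1 -> changes

Answer: B D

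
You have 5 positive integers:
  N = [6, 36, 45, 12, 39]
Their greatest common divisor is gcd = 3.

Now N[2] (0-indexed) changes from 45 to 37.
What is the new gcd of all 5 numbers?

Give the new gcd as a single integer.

Numbers: [6, 36, 45, 12, 39], gcd = 3
Change: index 2, 45 -> 37
gcd of the OTHER numbers (without index 2): gcd([6, 36, 12, 39]) = 3
New gcd = gcd(g_others, new_val) = gcd(3, 37) = 1

Answer: 1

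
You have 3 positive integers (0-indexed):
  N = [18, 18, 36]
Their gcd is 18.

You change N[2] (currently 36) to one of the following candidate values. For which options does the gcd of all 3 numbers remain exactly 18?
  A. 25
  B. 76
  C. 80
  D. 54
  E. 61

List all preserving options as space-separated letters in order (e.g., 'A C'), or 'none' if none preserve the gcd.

Old gcd = 18; gcd of others (without N[2]) = 18
New gcd for candidate v: gcd(18, v). Preserves old gcd iff gcd(18, v) = 18.
  Option A: v=25, gcd(18,25)=1 -> changes
  Option B: v=76, gcd(18,76)=2 -> changes
  Option C: v=80, gcd(18,80)=2 -> changes
  Option D: v=54, gcd(18,54)=18 -> preserves
  Option E: v=61, gcd(18,61)=1 -> changes

Answer: D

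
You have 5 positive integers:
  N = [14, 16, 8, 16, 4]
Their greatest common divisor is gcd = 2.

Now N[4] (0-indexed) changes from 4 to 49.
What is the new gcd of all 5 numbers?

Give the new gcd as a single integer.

Answer: 1

Derivation:
Numbers: [14, 16, 8, 16, 4], gcd = 2
Change: index 4, 4 -> 49
gcd of the OTHER numbers (without index 4): gcd([14, 16, 8, 16]) = 2
New gcd = gcd(g_others, new_val) = gcd(2, 49) = 1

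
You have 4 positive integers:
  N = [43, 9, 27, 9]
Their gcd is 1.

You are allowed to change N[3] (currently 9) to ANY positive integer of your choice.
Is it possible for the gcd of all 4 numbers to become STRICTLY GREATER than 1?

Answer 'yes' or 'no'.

Current gcd = 1
gcd of all OTHER numbers (without N[3]=9): gcd([43, 9, 27]) = 1
The new gcd after any change is gcd(1, new_value).
This can be at most 1.
Since 1 = old gcd 1, the gcd can only stay the same or decrease.

Answer: no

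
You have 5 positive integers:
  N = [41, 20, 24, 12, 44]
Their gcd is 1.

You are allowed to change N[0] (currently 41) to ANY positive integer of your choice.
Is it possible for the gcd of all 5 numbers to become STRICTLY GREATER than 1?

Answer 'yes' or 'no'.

Current gcd = 1
gcd of all OTHER numbers (without N[0]=41): gcd([20, 24, 12, 44]) = 4
The new gcd after any change is gcd(4, new_value).
This can be at most 4.
Since 4 > old gcd 1, the gcd CAN increase (e.g., set N[0] = 4).

Answer: yes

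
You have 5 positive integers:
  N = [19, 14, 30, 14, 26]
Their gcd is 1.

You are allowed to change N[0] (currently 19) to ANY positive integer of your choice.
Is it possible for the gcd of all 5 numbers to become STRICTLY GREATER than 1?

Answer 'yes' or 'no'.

Answer: yes

Derivation:
Current gcd = 1
gcd of all OTHER numbers (without N[0]=19): gcd([14, 30, 14, 26]) = 2
The new gcd after any change is gcd(2, new_value).
This can be at most 2.
Since 2 > old gcd 1, the gcd CAN increase (e.g., set N[0] = 2).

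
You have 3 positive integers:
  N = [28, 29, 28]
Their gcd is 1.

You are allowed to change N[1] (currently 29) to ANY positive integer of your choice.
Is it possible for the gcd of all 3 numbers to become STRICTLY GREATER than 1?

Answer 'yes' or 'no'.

Current gcd = 1
gcd of all OTHER numbers (without N[1]=29): gcd([28, 28]) = 28
The new gcd after any change is gcd(28, new_value).
This can be at most 28.
Since 28 > old gcd 1, the gcd CAN increase (e.g., set N[1] = 28).

Answer: yes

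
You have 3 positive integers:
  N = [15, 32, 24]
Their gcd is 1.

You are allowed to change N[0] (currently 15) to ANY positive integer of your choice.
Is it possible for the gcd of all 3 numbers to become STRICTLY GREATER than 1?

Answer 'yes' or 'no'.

Current gcd = 1
gcd of all OTHER numbers (without N[0]=15): gcd([32, 24]) = 8
The new gcd after any change is gcd(8, new_value).
This can be at most 8.
Since 8 > old gcd 1, the gcd CAN increase (e.g., set N[0] = 8).

Answer: yes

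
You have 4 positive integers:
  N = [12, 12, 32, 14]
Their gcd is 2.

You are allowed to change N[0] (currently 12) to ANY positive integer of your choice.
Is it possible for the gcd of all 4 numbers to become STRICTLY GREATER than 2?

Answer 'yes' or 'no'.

Current gcd = 2
gcd of all OTHER numbers (without N[0]=12): gcd([12, 32, 14]) = 2
The new gcd after any change is gcd(2, new_value).
This can be at most 2.
Since 2 = old gcd 2, the gcd can only stay the same or decrease.

Answer: no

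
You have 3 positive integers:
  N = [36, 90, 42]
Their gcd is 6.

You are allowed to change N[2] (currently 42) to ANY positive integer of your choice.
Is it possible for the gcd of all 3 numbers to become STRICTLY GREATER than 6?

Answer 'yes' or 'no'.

Current gcd = 6
gcd of all OTHER numbers (without N[2]=42): gcd([36, 90]) = 18
The new gcd after any change is gcd(18, new_value).
This can be at most 18.
Since 18 > old gcd 6, the gcd CAN increase (e.g., set N[2] = 18).

Answer: yes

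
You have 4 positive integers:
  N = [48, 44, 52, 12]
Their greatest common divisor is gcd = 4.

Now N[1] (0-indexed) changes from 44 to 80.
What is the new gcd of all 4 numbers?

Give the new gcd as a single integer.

Numbers: [48, 44, 52, 12], gcd = 4
Change: index 1, 44 -> 80
gcd of the OTHER numbers (without index 1): gcd([48, 52, 12]) = 4
New gcd = gcd(g_others, new_val) = gcd(4, 80) = 4

Answer: 4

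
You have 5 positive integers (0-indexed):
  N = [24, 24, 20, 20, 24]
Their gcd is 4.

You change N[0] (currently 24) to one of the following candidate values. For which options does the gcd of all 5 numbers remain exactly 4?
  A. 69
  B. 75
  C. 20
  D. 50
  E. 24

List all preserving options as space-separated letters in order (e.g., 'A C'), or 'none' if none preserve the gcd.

Answer: C E

Derivation:
Old gcd = 4; gcd of others (without N[0]) = 4
New gcd for candidate v: gcd(4, v). Preserves old gcd iff gcd(4, v) = 4.
  Option A: v=69, gcd(4,69)=1 -> changes
  Option B: v=75, gcd(4,75)=1 -> changes
  Option C: v=20, gcd(4,20)=4 -> preserves
  Option D: v=50, gcd(4,50)=2 -> changes
  Option E: v=24, gcd(4,24)=4 -> preserves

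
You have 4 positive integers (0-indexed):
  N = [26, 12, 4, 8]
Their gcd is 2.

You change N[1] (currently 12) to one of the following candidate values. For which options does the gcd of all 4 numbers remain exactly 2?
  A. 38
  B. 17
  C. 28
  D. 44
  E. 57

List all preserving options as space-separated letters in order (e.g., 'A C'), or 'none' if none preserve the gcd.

Answer: A C D

Derivation:
Old gcd = 2; gcd of others (without N[1]) = 2
New gcd for candidate v: gcd(2, v). Preserves old gcd iff gcd(2, v) = 2.
  Option A: v=38, gcd(2,38)=2 -> preserves
  Option B: v=17, gcd(2,17)=1 -> changes
  Option C: v=28, gcd(2,28)=2 -> preserves
  Option D: v=44, gcd(2,44)=2 -> preserves
  Option E: v=57, gcd(2,57)=1 -> changes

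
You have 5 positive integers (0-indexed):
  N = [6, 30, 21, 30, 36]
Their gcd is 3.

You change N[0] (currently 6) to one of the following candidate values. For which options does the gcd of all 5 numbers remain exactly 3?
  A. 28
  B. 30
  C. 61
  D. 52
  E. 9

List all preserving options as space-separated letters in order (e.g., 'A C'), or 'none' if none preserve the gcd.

Answer: B E

Derivation:
Old gcd = 3; gcd of others (without N[0]) = 3
New gcd for candidate v: gcd(3, v). Preserves old gcd iff gcd(3, v) = 3.
  Option A: v=28, gcd(3,28)=1 -> changes
  Option B: v=30, gcd(3,30)=3 -> preserves
  Option C: v=61, gcd(3,61)=1 -> changes
  Option D: v=52, gcd(3,52)=1 -> changes
  Option E: v=9, gcd(3,9)=3 -> preserves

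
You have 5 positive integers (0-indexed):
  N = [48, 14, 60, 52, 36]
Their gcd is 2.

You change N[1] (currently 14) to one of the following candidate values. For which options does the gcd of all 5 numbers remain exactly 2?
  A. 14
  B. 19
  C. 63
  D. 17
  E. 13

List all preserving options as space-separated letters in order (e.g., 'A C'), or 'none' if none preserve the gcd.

Answer: A

Derivation:
Old gcd = 2; gcd of others (without N[1]) = 4
New gcd for candidate v: gcd(4, v). Preserves old gcd iff gcd(4, v) = 2.
  Option A: v=14, gcd(4,14)=2 -> preserves
  Option B: v=19, gcd(4,19)=1 -> changes
  Option C: v=63, gcd(4,63)=1 -> changes
  Option D: v=17, gcd(4,17)=1 -> changes
  Option E: v=13, gcd(4,13)=1 -> changes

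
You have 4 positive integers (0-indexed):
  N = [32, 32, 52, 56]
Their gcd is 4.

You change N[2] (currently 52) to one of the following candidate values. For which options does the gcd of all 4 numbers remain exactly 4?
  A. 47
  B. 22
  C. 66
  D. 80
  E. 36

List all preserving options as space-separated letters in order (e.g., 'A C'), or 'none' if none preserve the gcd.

Answer: E

Derivation:
Old gcd = 4; gcd of others (without N[2]) = 8
New gcd for candidate v: gcd(8, v). Preserves old gcd iff gcd(8, v) = 4.
  Option A: v=47, gcd(8,47)=1 -> changes
  Option B: v=22, gcd(8,22)=2 -> changes
  Option C: v=66, gcd(8,66)=2 -> changes
  Option D: v=80, gcd(8,80)=8 -> changes
  Option E: v=36, gcd(8,36)=4 -> preserves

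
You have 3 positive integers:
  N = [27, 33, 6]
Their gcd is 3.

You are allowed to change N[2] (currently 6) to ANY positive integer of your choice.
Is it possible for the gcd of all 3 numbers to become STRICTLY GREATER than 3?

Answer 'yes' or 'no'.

Answer: no

Derivation:
Current gcd = 3
gcd of all OTHER numbers (without N[2]=6): gcd([27, 33]) = 3
The new gcd after any change is gcd(3, new_value).
This can be at most 3.
Since 3 = old gcd 3, the gcd can only stay the same or decrease.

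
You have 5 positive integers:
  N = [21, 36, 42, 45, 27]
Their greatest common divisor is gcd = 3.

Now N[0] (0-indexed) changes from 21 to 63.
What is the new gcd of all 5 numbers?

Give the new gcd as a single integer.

Numbers: [21, 36, 42, 45, 27], gcd = 3
Change: index 0, 21 -> 63
gcd of the OTHER numbers (without index 0): gcd([36, 42, 45, 27]) = 3
New gcd = gcd(g_others, new_val) = gcd(3, 63) = 3

Answer: 3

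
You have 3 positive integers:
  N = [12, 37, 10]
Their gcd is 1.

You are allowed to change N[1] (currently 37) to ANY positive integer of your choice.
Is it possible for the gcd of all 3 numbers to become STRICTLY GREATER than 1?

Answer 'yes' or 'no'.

Current gcd = 1
gcd of all OTHER numbers (without N[1]=37): gcd([12, 10]) = 2
The new gcd after any change is gcd(2, new_value).
This can be at most 2.
Since 2 > old gcd 1, the gcd CAN increase (e.g., set N[1] = 2).

Answer: yes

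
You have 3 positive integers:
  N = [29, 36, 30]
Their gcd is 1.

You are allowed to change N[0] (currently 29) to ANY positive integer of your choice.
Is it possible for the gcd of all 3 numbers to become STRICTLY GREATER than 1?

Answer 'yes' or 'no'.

Current gcd = 1
gcd of all OTHER numbers (without N[0]=29): gcd([36, 30]) = 6
The new gcd after any change is gcd(6, new_value).
This can be at most 6.
Since 6 > old gcd 1, the gcd CAN increase (e.g., set N[0] = 6).

Answer: yes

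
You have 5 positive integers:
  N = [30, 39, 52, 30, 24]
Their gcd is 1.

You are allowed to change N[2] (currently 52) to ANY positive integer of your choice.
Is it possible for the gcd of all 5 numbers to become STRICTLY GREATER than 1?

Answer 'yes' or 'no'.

Answer: yes

Derivation:
Current gcd = 1
gcd of all OTHER numbers (without N[2]=52): gcd([30, 39, 30, 24]) = 3
The new gcd after any change is gcd(3, new_value).
This can be at most 3.
Since 3 > old gcd 1, the gcd CAN increase (e.g., set N[2] = 3).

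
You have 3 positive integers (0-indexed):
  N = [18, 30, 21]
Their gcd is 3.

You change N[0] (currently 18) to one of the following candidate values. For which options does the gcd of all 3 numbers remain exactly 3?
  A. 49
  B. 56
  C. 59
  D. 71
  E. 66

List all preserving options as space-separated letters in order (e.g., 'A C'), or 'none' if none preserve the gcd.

Old gcd = 3; gcd of others (without N[0]) = 3
New gcd for candidate v: gcd(3, v). Preserves old gcd iff gcd(3, v) = 3.
  Option A: v=49, gcd(3,49)=1 -> changes
  Option B: v=56, gcd(3,56)=1 -> changes
  Option C: v=59, gcd(3,59)=1 -> changes
  Option D: v=71, gcd(3,71)=1 -> changes
  Option E: v=66, gcd(3,66)=3 -> preserves

Answer: E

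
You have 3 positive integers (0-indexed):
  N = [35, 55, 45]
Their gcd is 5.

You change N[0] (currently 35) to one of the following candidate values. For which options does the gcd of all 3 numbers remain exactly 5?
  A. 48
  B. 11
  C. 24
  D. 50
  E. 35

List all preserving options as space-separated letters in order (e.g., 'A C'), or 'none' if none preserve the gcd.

Old gcd = 5; gcd of others (without N[0]) = 5
New gcd for candidate v: gcd(5, v). Preserves old gcd iff gcd(5, v) = 5.
  Option A: v=48, gcd(5,48)=1 -> changes
  Option B: v=11, gcd(5,11)=1 -> changes
  Option C: v=24, gcd(5,24)=1 -> changes
  Option D: v=50, gcd(5,50)=5 -> preserves
  Option E: v=35, gcd(5,35)=5 -> preserves

Answer: D E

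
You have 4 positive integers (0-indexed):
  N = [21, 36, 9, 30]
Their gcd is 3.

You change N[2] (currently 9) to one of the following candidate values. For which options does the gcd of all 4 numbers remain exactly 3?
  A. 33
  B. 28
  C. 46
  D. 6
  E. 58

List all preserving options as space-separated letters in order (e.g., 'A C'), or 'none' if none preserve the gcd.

Answer: A D

Derivation:
Old gcd = 3; gcd of others (without N[2]) = 3
New gcd for candidate v: gcd(3, v). Preserves old gcd iff gcd(3, v) = 3.
  Option A: v=33, gcd(3,33)=3 -> preserves
  Option B: v=28, gcd(3,28)=1 -> changes
  Option C: v=46, gcd(3,46)=1 -> changes
  Option D: v=6, gcd(3,6)=3 -> preserves
  Option E: v=58, gcd(3,58)=1 -> changes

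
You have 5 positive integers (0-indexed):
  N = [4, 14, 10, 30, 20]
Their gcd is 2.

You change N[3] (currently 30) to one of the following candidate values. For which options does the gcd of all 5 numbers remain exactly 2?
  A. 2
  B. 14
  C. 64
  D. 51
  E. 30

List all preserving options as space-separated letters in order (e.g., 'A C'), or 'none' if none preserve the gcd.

Old gcd = 2; gcd of others (without N[3]) = 2
New gcd for candidate v: gcd(2, v). Preserves old gcd iff gcd(2, v) = 2.
  Option A: v=2, gcd(2,2)=2 -> preserves
  Option B: v=14, gcd(2,14)=2 -> preserves
  Option C: v=64, gcd(2,64)=2 -> preserves
  Option D: v=51, gcd(2,51)=1 -> changes
  Option E: v=30, gcd(2,30)=2 -> preserves

Answer: A B C E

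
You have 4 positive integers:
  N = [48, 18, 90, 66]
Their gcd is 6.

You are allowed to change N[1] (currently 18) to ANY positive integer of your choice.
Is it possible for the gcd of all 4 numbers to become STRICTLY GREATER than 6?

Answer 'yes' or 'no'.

Current gcd = 6
gcd of all OTHER numbers (without N[1]=18): gcd([48, 90, 66]) = 6
The new gcd after any change is gcd(6, new_value).
This can be at most 6.
Since 6 = old gcd 6, the gcd can only stay the same or decrease.

Answer: no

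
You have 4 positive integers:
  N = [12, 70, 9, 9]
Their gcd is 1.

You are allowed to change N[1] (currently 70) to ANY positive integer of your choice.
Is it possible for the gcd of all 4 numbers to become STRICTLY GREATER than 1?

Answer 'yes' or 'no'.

Answer: yes

Derivation:
Current gcd = 1
gcd of all OTHER numbers (without N[1]=70): gcd([12, 9, 9]) = 3
The new gcd after any change is gcd(3, new_value).
This can be at most 3.
Since 3 > old gcd 1, the gcd CAN increase (e.g., set N[1] = 3).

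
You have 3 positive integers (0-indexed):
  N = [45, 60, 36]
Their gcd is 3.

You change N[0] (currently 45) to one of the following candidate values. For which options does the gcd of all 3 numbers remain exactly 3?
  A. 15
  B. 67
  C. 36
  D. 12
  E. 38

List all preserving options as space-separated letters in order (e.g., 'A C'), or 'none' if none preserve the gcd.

Answer: A

Derivation:
Old gcd = 3; gcd of others (without N[0]) = 12
New gcd for candidate v: gcd(12, v). Preserves old gcd iff gcd(12, v) = 3.
  Option A: v=15, gcd(12,15)=3 -> preserves
  Option B: v=67, gcd(12,67)=1 -> changes
  Option C: v=36, gcd(12,36)=12 -> changes
  Option D: v=12, gcd(12,12)=12 -> changes
  Option E: v=38, gcd(12,38)=2 -> changes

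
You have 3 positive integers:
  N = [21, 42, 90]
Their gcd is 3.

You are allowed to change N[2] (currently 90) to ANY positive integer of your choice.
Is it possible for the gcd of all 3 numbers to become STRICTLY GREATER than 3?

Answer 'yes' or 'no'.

Answer: yes

Derivation:
Current gcd = 3
gcd of all OTHER numbers (without N[2]=90): gcd([21, 42]) = 21
The new gcd after any change is gcd(21, new_value).
This can be at most 21.
Since 21 > old gcd 3, the gcd CAN increase (e.g., set N[2] = 21).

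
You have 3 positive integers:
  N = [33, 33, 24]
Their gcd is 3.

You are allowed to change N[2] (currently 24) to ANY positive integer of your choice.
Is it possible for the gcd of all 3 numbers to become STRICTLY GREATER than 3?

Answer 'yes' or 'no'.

Current gcd = 3
gcd of all OTHER numbers (without N[2]=24): gcd([33, 33]) = 33
The new gcd after any change is gcd(33, new_value).
This can be at most 33.
Since 33 > old gcd 3, the gcd CAN increase (e.g., set N[2] = 33).

Answer: yes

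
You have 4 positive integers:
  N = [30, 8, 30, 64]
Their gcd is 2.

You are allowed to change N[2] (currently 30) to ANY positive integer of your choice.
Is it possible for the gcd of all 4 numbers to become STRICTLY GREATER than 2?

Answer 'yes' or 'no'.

Answer: no

Derivation:
Current gcd = 2
gcd of all OTHER numbers (without N[2]=30): gcd([30, 8, 64]) = 2
The new gcd after any change is gcd(2, new_value).
This can be at most 2.
Since 2 = old gcd 2, the gcd can only stay the same or decrease.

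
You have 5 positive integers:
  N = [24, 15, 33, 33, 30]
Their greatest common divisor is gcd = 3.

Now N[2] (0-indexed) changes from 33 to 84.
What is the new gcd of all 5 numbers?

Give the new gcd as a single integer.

Numbers: [24, 15, 33, 33, 30], gcd = 3
Change: index 2, 33 -> 84
gcd of the OTHER numbers (without index 2): gcd([24, 15, 33, 30]) = 3
New gcd = gcd(g_others, new_val) = gcd(3, 84) = 3

Answer: 3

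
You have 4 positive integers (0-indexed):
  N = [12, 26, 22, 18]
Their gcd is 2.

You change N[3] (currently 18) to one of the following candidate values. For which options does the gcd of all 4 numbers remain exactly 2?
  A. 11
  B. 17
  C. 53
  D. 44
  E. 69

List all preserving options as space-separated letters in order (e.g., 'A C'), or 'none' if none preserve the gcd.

Answer: D

Derivation:
Old gcd = 2; gcd of others (without N[3]) = 2
New gcd for candidate v: gcd(2, v). Preserves old gcd iff gcd(2, v) = 2.
  Option A: v=11, gcd(2,11)=1 -> changes
  Option B: v=17, gcd(2,17)=1 -> changes
  Option C: v=53, gcd(2,53)=1 -> changes
  Option D: v=44, gcd(2,44)=2 -> preserves
  Option E: v=69, gcd(2,69)=1 -> changes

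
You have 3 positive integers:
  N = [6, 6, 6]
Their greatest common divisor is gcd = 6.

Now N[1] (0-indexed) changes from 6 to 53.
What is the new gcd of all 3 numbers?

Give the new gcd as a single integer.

Numbers: [6, 6, 6], gcd = 6
Change: index 1, 6 -> 53
gcd of the OTHER numbers (without index 1): gcd([6, 6]) = 6
New gcd = gcd(g_others, new_val) = gcd(6, 53) = 1

Answer: 1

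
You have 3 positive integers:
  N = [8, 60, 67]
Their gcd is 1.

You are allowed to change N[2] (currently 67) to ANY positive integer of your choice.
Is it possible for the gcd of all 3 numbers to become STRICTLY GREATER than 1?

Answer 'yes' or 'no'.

Answer: yes

Derivation:
Current gcd = 1
gcd of all OTHER numbers (without N[2]=67): gcd([8, 60]) = 4
The new gcd after any change is gcd(4, new_value).
This can be at most 4.
Since 4 > old gcd 1, the gcd CAN increase (e.g., set N[2] = 4).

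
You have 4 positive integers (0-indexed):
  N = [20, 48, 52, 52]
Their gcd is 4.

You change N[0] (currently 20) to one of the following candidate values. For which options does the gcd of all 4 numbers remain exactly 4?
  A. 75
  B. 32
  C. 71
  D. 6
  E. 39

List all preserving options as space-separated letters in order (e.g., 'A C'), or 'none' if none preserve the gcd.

Old gcd = 4; gcd of others (without N[0]) = 4
New gcd for candidate v: gcd(4, v). Preserves old gcd iff gcd(4, v) = 4.
  Option A: v=75, gcd(4,75)=1 -> changes
  Option B: v=32, gcd(4,32)=4 -> preserves
  Option C: v=71, gcd(4,71)=1 -> changes
  Option D: v=6, gcd(4,6)=2 -> changes
  Option E: v=39, gcd(4,39)=1 -> changes

Answer: B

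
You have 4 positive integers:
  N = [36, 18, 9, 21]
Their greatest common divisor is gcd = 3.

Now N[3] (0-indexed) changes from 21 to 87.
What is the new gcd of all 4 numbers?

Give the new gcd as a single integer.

Numbers: [36, 18, 9, 21], gcd = 3
Change: index 3, 21 -> 87
gcd of the OTHER numbers (without index 3): gcd([36, 18, 9]) = 9
New gcd = gcd(g_others, new_val) = gcd(9, 87) = 3

Answer: 3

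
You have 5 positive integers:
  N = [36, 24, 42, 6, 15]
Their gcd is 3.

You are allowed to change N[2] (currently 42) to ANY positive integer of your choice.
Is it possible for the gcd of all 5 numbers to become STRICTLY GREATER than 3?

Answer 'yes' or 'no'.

Answer: no

Derivation:
Current gcd = 3
gcd of all OTHER numbers (without N[2]=42): gcd([36, 24, 6, 15]) = 3
The new gcd after any change is gcd(3, new_value).
This can be at most 3.
Since 3 = old gcd 3, the gcd can only stay the same or decrease.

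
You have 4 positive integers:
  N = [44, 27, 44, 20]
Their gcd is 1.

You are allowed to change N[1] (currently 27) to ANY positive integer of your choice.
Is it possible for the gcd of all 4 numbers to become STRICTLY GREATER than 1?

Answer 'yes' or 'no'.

Answer: yes

Derivation:
Current gcd = 1
gcd of all OTHER numbers (without N[1]=27): gcd([44, 44, 20]) = 4
The new gcd after any change is gcd(4, new_value).
This can be at most 4.
Since 4 > old gcd 1, the gcd CAN increase (e.g., set N[1] = 4).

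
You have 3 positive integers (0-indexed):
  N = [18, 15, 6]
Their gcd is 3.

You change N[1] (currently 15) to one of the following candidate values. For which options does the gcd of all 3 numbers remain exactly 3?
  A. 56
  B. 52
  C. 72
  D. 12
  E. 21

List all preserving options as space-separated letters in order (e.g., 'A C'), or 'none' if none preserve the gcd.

Answer: E

Derivation:
Old gcd = 3; gcd of others (without N[1]) = 6
New gcd for candidate v: gcd(6, v). Preserves old gcd iff gcd(6, v) = 3.
  Option A: v=56, gcd(6,56)=2 -> changes
  Option B: v=52, gcd(6,52)=2 -> changes
  Option C: v=72, gcd(6,72)=6 -> changes
  Option D: v=12, gcd(6,12)=6 -> changes
  Option E: v=21, gcd(6,21)=3 -> preserves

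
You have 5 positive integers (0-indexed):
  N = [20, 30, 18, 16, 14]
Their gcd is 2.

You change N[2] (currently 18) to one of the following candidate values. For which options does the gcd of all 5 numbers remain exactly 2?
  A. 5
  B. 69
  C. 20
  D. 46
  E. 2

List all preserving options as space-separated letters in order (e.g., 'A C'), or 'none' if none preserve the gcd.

Old gcd = 2; gcd of others (without N[2]) = 2
New gcd for candidate v: gcd(2, v). Preserves old gcd iff gcd(2, v) = 2.
  Option A: v=5, gcd(2,5)=1 -> changes
  Option B: v=69, gcd(2,69)=1 -> changes
  Option C: v=20, gcd(2,20)=2 -> preserves
  Option D: v=46, gcd(2,46)=2 -> preserves
  Option E: v=2, gcd(2,2)=2 -> preserves

Answer: C D E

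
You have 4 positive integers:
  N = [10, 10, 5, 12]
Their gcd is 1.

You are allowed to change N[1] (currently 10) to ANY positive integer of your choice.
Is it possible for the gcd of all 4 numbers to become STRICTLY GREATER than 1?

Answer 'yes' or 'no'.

Current gcd = 1
gcd of all OTHER numbers (without N[1]=10): gcd([10, 5, 12]) = 1
The new gcd after any change is gcd(1, new_value).
This can be at most 1.
Since 1 = old gcd 1, the gcd can only stay the same or decrease.

Answer: no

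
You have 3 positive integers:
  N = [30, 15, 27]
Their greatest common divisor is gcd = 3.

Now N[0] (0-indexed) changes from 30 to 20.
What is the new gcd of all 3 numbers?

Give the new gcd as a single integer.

Answer: 1

Derivation:
Numbers: [30, 15, 27], gcd = 3
Change: index 0, 30 -> 20
gcd of the OTHER numbers (without index 0): gcd([15, 27]) = 3
New gcd = gcd(g_others, new_val) = gcd(3, 20) = 1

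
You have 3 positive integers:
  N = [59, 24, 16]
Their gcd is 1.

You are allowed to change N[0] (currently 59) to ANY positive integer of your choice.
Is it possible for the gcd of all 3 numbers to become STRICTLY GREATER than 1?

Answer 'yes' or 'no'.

Answer: yes

Derivation:
Current gcd = 1
gcd of all OTHER numbers (without N[0]=59): gcd([24, 16]) = 8
The new gcd after any change is gcd(8, new_value).
This can be at most 8.
Since 8 > old gcd 1, the gcd CAN increase (e.g., set N[0] = 8).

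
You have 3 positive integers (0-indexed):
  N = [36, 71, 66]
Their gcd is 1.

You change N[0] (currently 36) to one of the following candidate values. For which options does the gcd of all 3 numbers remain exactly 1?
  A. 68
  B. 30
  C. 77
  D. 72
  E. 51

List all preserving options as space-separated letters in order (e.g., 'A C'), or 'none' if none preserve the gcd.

Old gcd = 1; gcd of others (without N[0]) = 1
New gcd for candidate v: gcd(1, v). Preserves old gcd iff gcd(1, v) = 1.
  Option A: v=68, gcd(1,68)=1 -> preserves
  Option B: v=30, gcd(1,30)=1 -> preserves
  Option C: v=77, gcd(1,77)=1 -> preserves
  Option D: v=72, gcd(1,72)=1 -> preserves
  Option E: v=51, gcd(1,51)=1 -> preserves

Answer: A B C D E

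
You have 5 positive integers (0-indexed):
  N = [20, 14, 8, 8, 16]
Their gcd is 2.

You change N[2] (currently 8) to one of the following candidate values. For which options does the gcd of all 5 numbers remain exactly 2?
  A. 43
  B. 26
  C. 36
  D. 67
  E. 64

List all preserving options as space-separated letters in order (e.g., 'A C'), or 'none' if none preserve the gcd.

Old gcd = 2; gcd of others (without N[2]) = 2
New gcd for candidate v: gcd(2, v). Preserves old gcd iff gcd(2, v) = 2.
  Option A: v=43, gcd(2,43)=1 -> changes
  Option B: v=26, gcd(2,26)=2 -> preserves
  Option C: v=36, gcd(2,36)=2 -> preserves
  Option D: v=67, gcd(2,67)=1 -> changes
  Option E: v=64, gcd(2,64)=2 -> preserves

Answer: B C E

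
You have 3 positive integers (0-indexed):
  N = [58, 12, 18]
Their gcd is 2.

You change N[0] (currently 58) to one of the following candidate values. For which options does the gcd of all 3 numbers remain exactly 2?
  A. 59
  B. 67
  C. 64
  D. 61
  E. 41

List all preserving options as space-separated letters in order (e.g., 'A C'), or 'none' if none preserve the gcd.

Answer: C

Derivation:
Old gcd = 2; gcd of others (without N[0]) = 6
New gcd for candidate v: gcd(6, v). Preserves old gcd iff gcd(6, v) = 2.
  Option A: v=59, gcd(6,59)=1 -> changes
  Option B: v=67, gcd(6,67)=1 -> changes
  Option C: v=64, gcd(6,64)=2 -> preserves
  Option D: v=61, gcd(6,61)=1 -> changes
  Option E: v=41, gcd(6,41)=1 -> changes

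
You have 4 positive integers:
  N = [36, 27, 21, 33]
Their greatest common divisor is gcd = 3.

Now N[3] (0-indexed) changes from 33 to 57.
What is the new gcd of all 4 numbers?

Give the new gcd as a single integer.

Numbers: [36, 27, 21, 33], gcd = 3
Change: index 3, 33 -> 57
gcd of the OTHER numbers (without index 3): gcd([36, 27, 21]) = 3
New gcd = gcd(g_others, new_val) = gcd(3, 57) = 3

Answer: 3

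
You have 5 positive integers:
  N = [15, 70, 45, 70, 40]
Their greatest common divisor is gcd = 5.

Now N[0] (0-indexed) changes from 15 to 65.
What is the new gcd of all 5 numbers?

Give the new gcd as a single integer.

Answer: 5

Derivation:
Numbers: [15, 70, 45, 70, 40], gcd = 5
Change: index 0, 15 -> 65
gcd of the OTHER numbers (without index 0): gcd([70, 45, 70, 40]) = 5
New gcd = gcd(g_others, new_val) = gcd(5, 65) = 5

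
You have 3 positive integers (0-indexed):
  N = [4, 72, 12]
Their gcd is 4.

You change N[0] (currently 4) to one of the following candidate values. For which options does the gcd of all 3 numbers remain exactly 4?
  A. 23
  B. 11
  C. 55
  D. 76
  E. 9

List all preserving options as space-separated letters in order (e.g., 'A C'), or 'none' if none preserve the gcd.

Old gcd = 4; gcd of others (without N[0]) = 12
New gcd for candidate v: gcd(12, v). Preserves old gcd iff gcd(12, v) = 4.
  Option A: v=23, gcd(12,23)=1 -> changes
  Option B: v=11, gcd(12,11)=1 -> changes
  Option C: v=55, gcd(12,55)=1 -> changes
  Option D: v=76, gcd(12,76)=4 -> preserves
  Option E: v=9, gcd(12,9)=3 -> changes

Answer: D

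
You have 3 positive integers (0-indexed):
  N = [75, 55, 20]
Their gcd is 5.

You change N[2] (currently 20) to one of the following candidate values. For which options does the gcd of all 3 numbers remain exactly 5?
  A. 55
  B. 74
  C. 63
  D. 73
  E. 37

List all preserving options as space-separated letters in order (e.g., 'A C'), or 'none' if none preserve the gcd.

Answer: A

Derivation:
Old gcd = 5; gcd of others (without N[2]) = 5
New gcd for candidate v: gcd(5, v). Preserves old gcd iff gcd(5, v) = 5.
  Option A: v=55, gcd(5,55)=5 -> preserves
  Option B: v=74, gcd(5,74)=1 -> changes
  Option C: v=63, gcd(5,63)=1 -> changes
  Option D: v=73, gcd(5,73)=1 -> changes
  Option E: v=37, gcd(5,37)=1 -> changes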